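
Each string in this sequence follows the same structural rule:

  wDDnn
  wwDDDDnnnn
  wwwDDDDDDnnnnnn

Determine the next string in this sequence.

wwwwDDDDDDDDnnnnnnnn

Term n consists of n w's, followed by 2n D's, followed by 2n n's (n = 1, 2, …).
At n = 4 the blocks have lengths 4, 8, 8.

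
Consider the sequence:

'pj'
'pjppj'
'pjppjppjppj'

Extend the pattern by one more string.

s(k+1) = s(k)·p·s(k) — each term doubles the last with 'p' between the halves.
Doubling pjppjppjppj with 'p' between the halves:

pjppjppjppjppjppjppjppj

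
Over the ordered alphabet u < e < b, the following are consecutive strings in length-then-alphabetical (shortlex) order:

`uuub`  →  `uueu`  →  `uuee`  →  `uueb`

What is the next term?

uubu

Treat uueb as a base-3 numeral over the given alphabet and add one, carrying through any trailing b's.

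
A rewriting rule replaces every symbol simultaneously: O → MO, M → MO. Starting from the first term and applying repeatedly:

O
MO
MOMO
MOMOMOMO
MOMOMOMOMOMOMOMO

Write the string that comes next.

Applying the rule to each of the 16 symbols of MOMOMOMOMOMOMOMO gives the pieces MO MO MO MO MO MO MO MO MO MO MO MO MO MO MO MO, which concatenate to the answer.

MOMOMOMOMOMOMOMOMOMOMOMOMOMOMOMO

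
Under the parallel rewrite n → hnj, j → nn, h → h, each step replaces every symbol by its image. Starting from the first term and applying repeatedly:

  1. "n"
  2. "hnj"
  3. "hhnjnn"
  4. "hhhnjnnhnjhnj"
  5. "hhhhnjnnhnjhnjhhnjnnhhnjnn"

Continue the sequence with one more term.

hhhhhnjnnhnjhnjhhnjnnhhnjnnhhhnjnnhnjhnjhhhnjnnhnjhnj

φ(hhhhnjnnhnjhnjhhnjnnhhnjnn) expands symbol-by-symbol to h h h h hnj nn hnj hnj h hnj nn h hnj nn h h hnj nn hnj hnj h h hnj nn hnj hnj; joining the 26 pieces gives the next term.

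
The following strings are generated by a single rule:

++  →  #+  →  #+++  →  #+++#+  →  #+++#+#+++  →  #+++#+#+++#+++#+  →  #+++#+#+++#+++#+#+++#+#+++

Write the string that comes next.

#+++#+#+++#+++#+#+++#+#+++#+++#+#+++#+++#+

From term 3 onward, concatenate the last term with the second-to-last: #+·++ = #+++, #+++·#+ = #+++#+, …
The next term joins #+++#+#+++#+++#+#+++#+#+++ and #+++#+#+++#+++#+.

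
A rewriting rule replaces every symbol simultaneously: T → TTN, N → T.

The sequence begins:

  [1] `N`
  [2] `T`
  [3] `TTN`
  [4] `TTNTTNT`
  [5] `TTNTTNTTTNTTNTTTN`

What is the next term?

Rewriting the 17 symbols of TTNTTNTTTNTTNTTTN one by one yields TTN TTN T TTN TTN T TTN TTN TTN T TTN TTN T TTN TTN TTN T; concatenated:

TTNTTNTTTNTTNTTTNTTNTTNTTTNTTNTTTNTTNTTNT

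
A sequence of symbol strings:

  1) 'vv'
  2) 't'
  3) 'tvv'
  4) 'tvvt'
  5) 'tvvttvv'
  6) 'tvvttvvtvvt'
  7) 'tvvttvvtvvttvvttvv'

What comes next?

From term 3 onward, concatenate the last term with the second-to-last: t·vv = tvv, tvv·t = tvvt, …
So term 8 is tvvttvvtvvttvvttvv·tvvttvvtvvt.

tvvttvvtvvttvvttvvtvvttvvtvvt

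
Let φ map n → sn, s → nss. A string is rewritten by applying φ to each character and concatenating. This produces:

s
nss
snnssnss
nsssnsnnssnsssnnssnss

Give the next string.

snnssnssnsssnnsssnsnnssnsssnnssnssnsssnsnnssnsssnnssnss

φ(nsssnsnnssnsssnnssnss) expands symbol-by-symbol to sn nss nss nss sn nss sn sn nss nss sn nss nss nss sn sn nss nss sn nss nss; joining the 21 pieces gives the next term.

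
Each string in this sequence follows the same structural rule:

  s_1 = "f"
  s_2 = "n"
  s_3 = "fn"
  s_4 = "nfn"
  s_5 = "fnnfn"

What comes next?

nfnfnnfn

Each term (from the third on) is the two preceding terms concatenated in order: term 3 = f·n = fn.
Continuing: nfn · fnnfn gives term 6.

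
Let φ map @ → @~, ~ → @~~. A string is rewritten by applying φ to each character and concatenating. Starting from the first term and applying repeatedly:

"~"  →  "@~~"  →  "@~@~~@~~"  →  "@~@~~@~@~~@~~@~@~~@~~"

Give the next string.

Rewriting the 21 symbols of @~@~~@~@~~@~~@~@~~@~~ one by one yields @~ @~~ @~ @~~ @~~ @~ @~~ @~ @~~ @~~ @~ @~~ @~~ @~ @~~ @~ @~~ @~~ @~ @~~ @~~; concatenated:

@~@~~@~@~~@~~@~@~~@~@~~@~~@~@~~@~~@~@~~@~@~~@~~@~@~~@~~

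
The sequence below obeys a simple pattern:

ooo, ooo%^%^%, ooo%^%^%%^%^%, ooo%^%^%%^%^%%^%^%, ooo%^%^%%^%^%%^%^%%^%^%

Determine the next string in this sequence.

Every step adds %^%^% to the end: s(k+1) = s(k)·%^%^%.
One more step from ooo%^%^%%^%^%%^%^%%^%^% gives the answer.

ooo%^%^%%^%^%%^%^%%^%^%%^%^%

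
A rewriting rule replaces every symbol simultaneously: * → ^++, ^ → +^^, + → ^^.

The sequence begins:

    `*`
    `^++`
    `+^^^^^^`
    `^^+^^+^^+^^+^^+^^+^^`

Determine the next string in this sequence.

φ(^^+^^+^^+^^+^^+^^+^^) expands symbol-by-symbol to +^^ +^^ ^^ +^^ +^^ ^^ +^^ +^^ ^^ +^^ +^^ ^^ +^^ +^^ ^^ +^^ +^^ ^^ +^^ +^^; joining the 20 pieces gives the next term.

+^^+^^^^+^^+^^^^+^^+^^^^+^^+^^^^+^^+^^^^+^^+^^^^+^^+^^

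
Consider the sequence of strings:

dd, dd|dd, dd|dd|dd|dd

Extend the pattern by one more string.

Each string is two copies of the previous one joined by '|'.
Doubling dd|dd|dd|dd with '|' between the halves:

dd|dd|dd|dd|dd|dd|dd|dd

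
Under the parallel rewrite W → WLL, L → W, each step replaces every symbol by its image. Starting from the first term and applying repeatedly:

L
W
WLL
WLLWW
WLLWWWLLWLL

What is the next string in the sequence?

WLLWWWLLWLLWLLWWWLLWW

Apply φ to WLLWWWLLWLL symbol by symbol: W→WLL, L→W, L→W, W→WLL, W→WLL, W→WLL, L→W, L→W, W→WLL, L→W, L→W; joined: WLL W W WLL WLL WLL W W WLL W W.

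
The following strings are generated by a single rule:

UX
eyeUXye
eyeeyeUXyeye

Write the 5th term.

Every step adds eye to the front and ye to the end of the previous string.
From eyeeyeUXyeye, 2 further steps: eyeeyeUXyeye → eyeeyeeyeUXyeyeye → (answer).

eyeeyeeyeeyeUXyeyeyeye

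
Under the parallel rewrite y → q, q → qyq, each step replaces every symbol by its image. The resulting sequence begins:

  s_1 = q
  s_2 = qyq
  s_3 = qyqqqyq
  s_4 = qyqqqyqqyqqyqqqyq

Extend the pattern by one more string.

qyqqqyqqyqqyqqqyqqyqqqyqqyqqqyqqyqqyqqqyq

Applying the rule to each of the 17 symbols of qyqqqyqqyqqyqqqyq gives the pieces qyq q qyq qyq qyq q qyq qyq q qyq qyq q qyq qyq qyq q qyq, which concatenate to the answer.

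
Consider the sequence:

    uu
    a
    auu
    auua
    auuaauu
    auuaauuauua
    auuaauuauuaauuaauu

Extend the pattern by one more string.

Each term (from the third on) is the previous term followed by the one before it: term 3 = a·uu = auu.
Continuing: auuaauuauuaauuaauu · auuaauuauua gives term 8.

auuaauuauuaauuaauuauuaauuauua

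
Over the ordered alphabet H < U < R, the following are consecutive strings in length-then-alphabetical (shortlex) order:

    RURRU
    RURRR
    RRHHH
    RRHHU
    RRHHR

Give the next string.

RRHUH

The successor of RRHHR increments the rightmost position that isn't already R and resets every position after it to H.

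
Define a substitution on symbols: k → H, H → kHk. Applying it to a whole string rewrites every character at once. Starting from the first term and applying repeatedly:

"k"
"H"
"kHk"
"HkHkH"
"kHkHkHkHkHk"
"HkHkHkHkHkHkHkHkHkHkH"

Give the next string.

kHkHkHkHkHkHkHkHkHkHkHkHkHkHkHkHkHkHkHkHkHk

Applying the rule to each of the 21 symbols of HkHkHkHkHkHkHkHkHkHkH gives the pieces kHk H kHk H kHk H kHk H kHk H kHk H kHk H kHk H kHk H kHk H kHk, which concatenate to the answer.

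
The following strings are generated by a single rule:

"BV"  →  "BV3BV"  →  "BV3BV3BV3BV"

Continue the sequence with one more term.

s(k+1) = s(k)·3·s(k) — each term doubles the last with '3' between the halves.
So the next term is two copies of BV3BV3BV3BV with '3' between the halves.

BV3BV3BV3BV3BV3BV3BV3BV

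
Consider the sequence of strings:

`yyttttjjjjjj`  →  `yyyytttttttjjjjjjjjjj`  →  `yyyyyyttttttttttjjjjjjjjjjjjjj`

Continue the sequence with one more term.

yyyyyyyytttttttttttttjjjjjjjjjjjjjjjjjj

Term n consists of 2n-2 y's, followed by 3n-2 t's, followed by 4n-2 j's, where the shown terms are n = 2, 3, 4.
For the next term, n = 5, so the run lengths are 8, 13, 18.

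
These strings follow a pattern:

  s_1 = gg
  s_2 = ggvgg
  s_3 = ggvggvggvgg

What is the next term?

s(k+1) = s(k)·v·s(k) — each term doubles the last with 'v' between the halves.
Doubling ggvggvggvgg with 'v' between the halves:

ggvggvggvggvggvggvggvgg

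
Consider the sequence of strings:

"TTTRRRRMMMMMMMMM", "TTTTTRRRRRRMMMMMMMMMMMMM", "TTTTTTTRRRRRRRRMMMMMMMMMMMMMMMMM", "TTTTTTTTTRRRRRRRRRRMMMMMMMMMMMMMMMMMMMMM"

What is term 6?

The n-th term is 2n-1 T's then 2n R's then 4n+1 M's, where the shown terms are n = 2, 3, 4, 5.
For term 6, n = 7, so the run lengths are 13, 14, 29.

TTTTTTTTTTTTTRRRRRRRRRRRRRRMMMMMMMMMMMMMMMMMMMMMMMMMMMMM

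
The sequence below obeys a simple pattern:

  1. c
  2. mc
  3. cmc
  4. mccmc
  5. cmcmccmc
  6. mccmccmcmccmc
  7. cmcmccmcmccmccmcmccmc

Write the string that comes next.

mccmccmcmccmccmcmccmcmccmccmcmccmc

This is a Fibonacci-style word recurrence s(k) = s(k−2)·s(k−1): e.g. c·mc = cmc.
So term 8 is mccmccmcmccmc·cmcmccmcmccmccmcmccmc.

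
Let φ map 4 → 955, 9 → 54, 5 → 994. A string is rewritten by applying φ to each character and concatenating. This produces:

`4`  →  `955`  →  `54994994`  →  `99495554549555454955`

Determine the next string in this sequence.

Applying the rule to each of the 20 symbols of 99495554549555454955 gives the pieces 54 54 955 54 994 994 994 955 994 955 54 994 994 994 955 994 955 54 994 994, which concatenate to the answer.

5454955549949949949559949555499499499495599495554994994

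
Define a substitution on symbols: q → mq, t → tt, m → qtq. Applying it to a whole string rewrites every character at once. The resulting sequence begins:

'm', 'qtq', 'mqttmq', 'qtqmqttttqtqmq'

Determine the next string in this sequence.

mqttmqqtqmqttttttttmqttmqqtqmq

Replace each of the 14 characters of qtqmqttttqtqmq in place — mq tt mq qtq mq tt tt tt tt mq tt mq qtq mq — and concatenate.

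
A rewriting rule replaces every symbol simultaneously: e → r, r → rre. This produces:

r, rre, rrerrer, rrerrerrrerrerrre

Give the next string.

Rewriting the 17 symbols of rrerrerrrerrerrre one by one yields rre rre r rre rre r rre rre rre r rre rre r rre rre rre r; concatenated:

rrerrerrrerrerrrerrerrerrrerrerrrerrerrer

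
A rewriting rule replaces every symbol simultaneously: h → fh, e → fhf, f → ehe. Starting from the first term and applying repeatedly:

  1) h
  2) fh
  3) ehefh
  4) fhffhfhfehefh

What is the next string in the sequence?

Applying the rule to each of the 13 symbols of fhffhfhfehefh gives the pieces ehe fh ehe ehe fh ehe fh ehe fhf fh fhf ehe fh, which concatenate to the answer.

ehefheheehefhehefhehefhffhfhfehefh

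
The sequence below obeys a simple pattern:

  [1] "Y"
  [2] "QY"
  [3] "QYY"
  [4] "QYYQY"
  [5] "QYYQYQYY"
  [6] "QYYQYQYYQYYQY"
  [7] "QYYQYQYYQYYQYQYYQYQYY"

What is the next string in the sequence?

QYYQYQYYQYYQYQYYQYQYYQYYQYQYYQYYQY

This is a Fibonacci-style word recurrence s(k) = s(k−1)·s(k−2): e.g. QY·Y = QYY.
So term 8 is QYYQYQYYQYYQYQYYQYQYY·QYYQYQYYQYYQY.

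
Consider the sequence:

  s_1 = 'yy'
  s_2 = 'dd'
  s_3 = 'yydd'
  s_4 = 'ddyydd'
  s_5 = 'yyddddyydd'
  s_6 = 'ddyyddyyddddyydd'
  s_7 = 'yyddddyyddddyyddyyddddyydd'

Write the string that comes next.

ddyyddyyddddyyddyyddddyyddddyyddyyddddyydd

Each term (from the third on) is the two preceding terms concatenated in order: term 3 = yy·dd = yydd.
So term 8 is ddyyddyyddddyydd·yyddddyyddddyyddyyddddyydd.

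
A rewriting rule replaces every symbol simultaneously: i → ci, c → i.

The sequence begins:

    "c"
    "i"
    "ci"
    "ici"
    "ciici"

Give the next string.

Apply φ to ciici symbol by symbol: c→i, i→ci, i→ci, c→i, i→ci; joined: i ci ci i ci.

iciciici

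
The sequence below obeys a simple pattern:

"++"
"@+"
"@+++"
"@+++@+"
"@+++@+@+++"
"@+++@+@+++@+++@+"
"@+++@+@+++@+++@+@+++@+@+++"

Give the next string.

From term 3 onward, concatenate the last term with the second-to-last: @+·++ = @+++, @+++·@+ = @+++@+, …
The next term joins @+++@+@+++@+++@+@+++@+@+++ and @+++@+@+++@+++@+.

@+++@+@+++@+++@+@+++@+@+++@+++@+@+++@+++@+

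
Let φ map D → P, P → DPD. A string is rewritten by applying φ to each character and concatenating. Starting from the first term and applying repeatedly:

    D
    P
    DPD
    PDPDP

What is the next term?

DPDPDPDPDPD

Apply φ to PDPDP symbol by symbol: P→DPD, D→P, P→DPD, D→P, P→DPD; joined: DPD P DPD P DPD.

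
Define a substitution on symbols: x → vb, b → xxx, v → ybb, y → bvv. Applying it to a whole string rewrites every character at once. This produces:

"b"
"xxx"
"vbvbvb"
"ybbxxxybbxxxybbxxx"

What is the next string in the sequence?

Replace each of the 18 characters of ybbxxxybbxxxybbxxx in place — bvv xxx xxx vb vb vb bvv xxx xxx vb vb vb bvv xxx xxx vb vb vb — and concatenate.

bvvxxxxxxvbvbvbbvvxxxxxxvbvbvbbvvxxxxxxvbvbvb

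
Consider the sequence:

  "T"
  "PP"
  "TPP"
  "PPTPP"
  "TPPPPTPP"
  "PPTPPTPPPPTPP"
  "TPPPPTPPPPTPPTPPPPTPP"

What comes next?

PPTPPTPPPPTPPTPPPPTPPPPTPPTPPPPTPP

From term 3 onward, concatenate the second-to-last term with the last: T·PP = TPP, PP·TPP = PPTPP, …
The next term joins PPTPPTPPPPTPP and TPPPPTPPPPTPPTPPPPTPP.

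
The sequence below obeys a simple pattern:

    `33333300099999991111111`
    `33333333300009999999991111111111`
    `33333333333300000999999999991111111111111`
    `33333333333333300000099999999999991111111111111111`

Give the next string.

33333333333333333300000009999999999999991111111111111111111

Each string has the form 3^{3n} 0^{n+1} 9^{2n+3} 1^{3n+1}, where the shown terms are n = 2, 3, 4, 5.
Setting n = 6 gives 18, 7, 15, 19 characters in each block.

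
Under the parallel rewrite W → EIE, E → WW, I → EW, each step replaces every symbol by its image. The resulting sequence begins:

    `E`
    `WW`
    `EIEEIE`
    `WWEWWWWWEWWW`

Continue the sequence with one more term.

EIEEIEWWEIEEIEEIEEIEEIEWWEIEEIEEIE

Rewriting each symbol of WWEWWWWWEWWW: W→EIE, W→EIE, E→WW, W→EIE, W→EIE, W→EIE, W→EIE, W→EIE, E→WW, W→EIE, W→EIE, W→EIE, which concatenates to EIE EIE WW EIE EIE EIE EIE EIE WW EIE EIE EIE.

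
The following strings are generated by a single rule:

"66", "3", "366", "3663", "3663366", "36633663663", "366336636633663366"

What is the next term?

36633663663366336636633663663

Each term (from the third on) is the previous term followed by the one before it: term 3 = 3·66 = 366.
The next term joins 366336636633663366 and 36633663663.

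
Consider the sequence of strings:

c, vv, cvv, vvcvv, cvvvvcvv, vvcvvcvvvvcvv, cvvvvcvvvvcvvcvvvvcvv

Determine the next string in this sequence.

vvcvvcvvvvcvvcvvvvcvvvvcvvcvvvvcvv

This is a Fibonacci-style word recurrence s(k) = s(k−2)·s(k−1): e.g. c·vv = cvv.
The next term joins vvcvvcvvvvcvv and cvvvvcvvvvcvvcvvvvcvv.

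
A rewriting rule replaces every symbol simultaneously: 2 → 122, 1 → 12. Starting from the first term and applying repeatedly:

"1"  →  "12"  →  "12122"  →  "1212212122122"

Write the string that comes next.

1212212122122121221212212212122122

Replace each of the 13 characters of 1212212122122 in place — 12 122 12 122 122 12 122 12 122 122 12 122 122 — and concatenate.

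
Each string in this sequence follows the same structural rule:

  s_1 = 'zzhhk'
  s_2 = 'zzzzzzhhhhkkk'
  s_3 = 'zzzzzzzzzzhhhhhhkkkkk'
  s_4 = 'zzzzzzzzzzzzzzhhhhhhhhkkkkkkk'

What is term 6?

The n-th term is 4n-2 z's then 2n h's then 2n-1 k's (n = 1, 2, …).
At n = 6 the blocks have lengths 22, 12, 11.

zzzzzzzzzzzzzzzzzzzzzzhhhhhhhhhhhhkkkkkkkkkkk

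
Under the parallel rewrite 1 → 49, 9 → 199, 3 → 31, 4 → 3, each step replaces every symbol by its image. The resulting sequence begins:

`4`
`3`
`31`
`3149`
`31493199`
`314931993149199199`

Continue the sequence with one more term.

φ(314931993149199199) expands symbol-by-symbol to 31 49 3 199 31 49 199 199 31 49 3 199 49 199 199 49 199 199; joining the 18 pieces gives the next term.

314931993149199199314931994919919949199199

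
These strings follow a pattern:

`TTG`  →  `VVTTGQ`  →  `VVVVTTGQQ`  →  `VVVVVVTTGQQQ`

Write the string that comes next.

VVVVVVVVTTGQQQQ

Each term wraps the previous one in VV on the left and Q on the right.
So the next term is VV·VVVVVVTTGQQQ·Q.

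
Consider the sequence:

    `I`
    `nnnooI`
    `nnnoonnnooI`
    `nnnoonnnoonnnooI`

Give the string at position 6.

nnnoonnnoonnnoonnnoonnnooI

Every step adds nnnoo at the front: s(k+1) = nnnoo·s(k).
From nnnoonnnoonnnooI, 2 further steps: nnnoonnnoonnnooI → nnnoonnnoonnnoonnnooI → (answer).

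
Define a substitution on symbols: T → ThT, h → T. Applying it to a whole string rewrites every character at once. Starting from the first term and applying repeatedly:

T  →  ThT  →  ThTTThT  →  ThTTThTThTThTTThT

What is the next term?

Rewriting the 17 symbols of ThTTThTThTThTTThT one by one yields ThT T ThT ThT ThT T ThT ThT T ThT ThT T ThT ThT ThT T ThT; concatenated:

ThTTThTThTThTTThTThTTThTThTTThTThTThTTThT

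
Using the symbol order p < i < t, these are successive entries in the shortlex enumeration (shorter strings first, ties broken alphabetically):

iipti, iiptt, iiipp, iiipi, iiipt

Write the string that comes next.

Treat iiipt as a base-3 numeral over the given alphabet and add one, carrying through any trailing t's.

iiiip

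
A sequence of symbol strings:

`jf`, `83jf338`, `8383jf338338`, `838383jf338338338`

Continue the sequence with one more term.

Each term wraps the previous one in 83 on the left and 338 on the right.
So the next term is 83·838383jf338338338·338.

83838383jf338338338338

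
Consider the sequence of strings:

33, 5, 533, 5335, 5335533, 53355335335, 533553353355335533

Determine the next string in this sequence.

This is a Fibonacci-style word recurrence s(k) = s(k−1)·s(k−2): e.g. 5·33 = 533.
The next term joins 533553353355335533 and 53355335335.

53355335335533553353355335335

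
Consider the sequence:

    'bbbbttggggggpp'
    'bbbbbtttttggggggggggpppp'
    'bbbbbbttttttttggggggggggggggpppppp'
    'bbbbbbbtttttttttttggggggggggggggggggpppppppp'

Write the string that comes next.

Term n consists of n+3 b's, followed by 3n-1 t's, followed by 4n+2 g's, followed by 2n p's (n = 1, 2, …).
Setting n = 5 gives 8, 14, 22, 10 characters in each block.

bbbbbbbbttttttttttttttggggggggggggggggggggggpppppppppp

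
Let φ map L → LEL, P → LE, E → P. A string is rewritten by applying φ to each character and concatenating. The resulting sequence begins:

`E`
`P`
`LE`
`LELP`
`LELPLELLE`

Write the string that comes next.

LELPLELLELELPLELLELP

Apply φ to LELPLELLE symbol by symbol: L→LEL, E→P, L→LEL, P→LE, L→LEL, E→P, L→LEL, L→LEL, E→P; joined: LEL P LEL LE LEL P LEL LEL P.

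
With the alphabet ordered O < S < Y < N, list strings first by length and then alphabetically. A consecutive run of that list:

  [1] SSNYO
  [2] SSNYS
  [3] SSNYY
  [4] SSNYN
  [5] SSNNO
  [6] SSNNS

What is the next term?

SSNNY

The successor of SSNNS increments the rightmost position that isn't already N and resets every position after it to O.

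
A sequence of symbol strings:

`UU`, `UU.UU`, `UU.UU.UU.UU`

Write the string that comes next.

UU.UU.UU.UU.UU.UU.UU.UU

Every step duplicates the string with '.' between the halves.
One more doubling of UU.UU.UU.UU gives the answer.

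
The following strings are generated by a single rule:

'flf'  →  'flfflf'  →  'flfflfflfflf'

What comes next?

s(k+1) = s(k)·s(k) — each term doubles the last.
So the next term is two copies of flfflfflfflf.

flfflfflfflfflfflfflfflf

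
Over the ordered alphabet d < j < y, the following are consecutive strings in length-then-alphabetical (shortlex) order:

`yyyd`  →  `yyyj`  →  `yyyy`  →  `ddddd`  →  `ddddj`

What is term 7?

Stepping forward 2 times from ddddj: ddddj → ddddy, then the target.

dddjd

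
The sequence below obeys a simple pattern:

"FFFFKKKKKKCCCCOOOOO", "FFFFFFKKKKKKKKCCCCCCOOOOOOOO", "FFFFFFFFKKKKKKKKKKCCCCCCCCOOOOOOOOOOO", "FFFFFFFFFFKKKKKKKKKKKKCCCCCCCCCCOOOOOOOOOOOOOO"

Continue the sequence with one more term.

Each string has the form F^{2n} K^{2n+2} C^{2n} O^{3n-1}, where the shown terms are n = 2, 3, 4, 5.
Setting n = 6 gives 12, 14, 12, 17 characters in each block.

FFFFFFFFFFFFKKKKKKKKKKKKKKCCCCCCCCCCCCOOOOOOOOOOOOOOOOO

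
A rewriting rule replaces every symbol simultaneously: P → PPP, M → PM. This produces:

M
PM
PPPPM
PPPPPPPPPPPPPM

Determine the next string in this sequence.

Replace each of the 14 characters of PPPPPPPPPPPPPM in place — PPP PPP PPP PPP PPP PPP PPP PPP PPP PPP PPP PPP PPP PM — and concatenate.

PPPPPPPPPPPPPPPPPPPPPPPPPPPPPPPPPPPPPPPPM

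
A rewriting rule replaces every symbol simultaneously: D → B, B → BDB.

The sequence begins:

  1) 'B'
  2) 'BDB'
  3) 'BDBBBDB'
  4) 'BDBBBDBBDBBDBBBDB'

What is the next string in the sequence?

Rewriting the 17 symbols of BDBBBDBBDBBDBBBDB one by one yields BDB B BDB BDB BDB B BDB BDB B BDB BDB B BDB BDB BDB B BDB; concatenated:

BDBBBDBBDBBDBBBDBBDBBBDBBDBBBDBBDBBDBBBDB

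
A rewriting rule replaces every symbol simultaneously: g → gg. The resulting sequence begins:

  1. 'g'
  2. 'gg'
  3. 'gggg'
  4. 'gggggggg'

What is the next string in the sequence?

gggggggggggggggg

Expanding gggggggg: g→gg, g→gg, g→gg, g→gg, g→gg, g→gg, g→gg, g→gg. Concatenated: gg gg gg gg gg gg gg gg.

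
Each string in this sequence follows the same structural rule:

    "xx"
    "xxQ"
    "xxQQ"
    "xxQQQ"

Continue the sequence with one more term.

xxQQQQ

The strings grow by a fixed suffix Q each time.
So the next term is xxQQQ·Q.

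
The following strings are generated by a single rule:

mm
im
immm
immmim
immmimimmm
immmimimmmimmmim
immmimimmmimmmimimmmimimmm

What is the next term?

Each term (from the third on) is the previous term followed by the one before it: term 3 = im·mm = immm.
Continuing: immmimimmmimmmimimmmimimmm · immmimimmmimmmim gives term 8.

immmimimmmimmmimimmmimimmmimmmimimmmimmmim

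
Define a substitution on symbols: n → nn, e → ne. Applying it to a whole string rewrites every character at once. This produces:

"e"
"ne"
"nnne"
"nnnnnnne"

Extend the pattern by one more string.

Expanding nnnnnnne: n→nn, n→nn, n→nn, n→nn, n→nn, n→nn, n→nn, e→ne. Concatenated: nn nn nn nn nn nn nn ne.

nnnnnnnnnnnnnnne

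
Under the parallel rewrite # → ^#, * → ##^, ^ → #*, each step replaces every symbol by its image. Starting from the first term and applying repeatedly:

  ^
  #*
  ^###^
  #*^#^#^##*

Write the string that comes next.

Rewriting each symbol of #*^#^#^##*: #→^#, *→##^, ^→#*, #→^#, ^→#*, #→^#, ^→#*, #→^#, #→^#, *→##^, which concatenates to ^# ##^ #* ^# #* ^# #* ^# ^# ##^.

^###^#*^##*^##*^#^###^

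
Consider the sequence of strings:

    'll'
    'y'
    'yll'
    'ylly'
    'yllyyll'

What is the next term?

Each term (from the third on) is the previous term followed by the one before it: term 3 = y·ll = yll.
Continuing: yllyyll · ylly gives term 6.

yllyyllylly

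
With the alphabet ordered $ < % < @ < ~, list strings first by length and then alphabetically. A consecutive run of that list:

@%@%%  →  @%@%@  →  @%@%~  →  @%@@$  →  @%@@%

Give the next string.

Find the rightmost character of @%@@% below ~, bump it to the next letter, and reset everything to its right to $.

@%@@@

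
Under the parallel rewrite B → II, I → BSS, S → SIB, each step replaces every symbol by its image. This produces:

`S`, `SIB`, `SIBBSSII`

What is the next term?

SIBBSSIIIISIBSIBBSSBSS

Apply φ to SIBBSSII symbol by symbol: S→SIB, I→BSS, B→II, B→II, S→SIB, S→SIB, I→BSS, I→BSS; joined: SIB BSS II II SIB SIB BSS BSS.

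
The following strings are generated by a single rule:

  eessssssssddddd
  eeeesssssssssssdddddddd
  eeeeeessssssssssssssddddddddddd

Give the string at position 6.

eeeeeeeeeeeesssssssssssssssssssssssdddddddddddddddddddd

Reading off run lengths: e runs 2, 4, 6; s runs 8, 11, 14; d runs 5, 8, 11 — each is linear in n, where the shown terms are n = 2, 3, 4.
Setting n = 7 gives 12, 23, 20 characters in each block.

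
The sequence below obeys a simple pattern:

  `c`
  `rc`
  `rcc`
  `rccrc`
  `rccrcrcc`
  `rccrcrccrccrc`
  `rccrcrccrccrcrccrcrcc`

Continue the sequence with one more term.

rccrcrccrccrcrccrcrccrccrcrccrccrc

From term 3 onward, concatenate the last term with the second-to-last: rc·c = rcc, rcc·rc = rccrc, …
Continuing: rccrcrccrccrcrccrcrcc · rccrcrccrccrc gives term 8.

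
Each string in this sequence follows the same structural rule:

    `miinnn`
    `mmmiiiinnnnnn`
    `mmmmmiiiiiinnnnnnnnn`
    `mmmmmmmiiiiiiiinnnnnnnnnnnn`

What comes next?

The n-th term is 2n-1 m's then 2n i's then 3n n's (n = 1, 2, …).
Setting n = 5 gives 9, 10, 15 characters in each block.

mmmmmmmmmiiiiiiiiiinnnnnnnnnnnnnnn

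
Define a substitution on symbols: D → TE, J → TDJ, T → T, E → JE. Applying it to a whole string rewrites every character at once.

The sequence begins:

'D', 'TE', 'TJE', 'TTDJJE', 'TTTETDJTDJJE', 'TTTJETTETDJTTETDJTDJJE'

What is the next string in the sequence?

φ(TTTJETTETDJTTETDJTDJJE) expands symbol-by-symbol to T T T TDJ JE T T JE T TE TDJ T T JE T TE TDJ T TE TDJ TDJ JE; joining the 22 pieces gives the next term.

TTTTDJJETTJETTETDJTTJETTETDJTTETDJTDJJE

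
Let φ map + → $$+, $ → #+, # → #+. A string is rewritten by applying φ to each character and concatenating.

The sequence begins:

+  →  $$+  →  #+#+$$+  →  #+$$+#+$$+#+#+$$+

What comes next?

Rewriting the 17 symbols of #+$$+#+$$+#+#+$$+ one by one yields #+ $$+ #+ #+ $$+ #+ $$+ #+ #+ $$+ #+ $$+ #+ $$+ #+ #+ $$+; concatenated:

#+$$+#+#+$$+#+$$+#+#+$$+#+$$+#+$$+#+#+$$+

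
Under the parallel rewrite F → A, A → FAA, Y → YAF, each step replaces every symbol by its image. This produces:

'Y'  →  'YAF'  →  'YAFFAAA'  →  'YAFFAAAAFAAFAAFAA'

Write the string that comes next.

YAFFAAAAFAAFAAFAAFAAAFAAFAAAFAAFAAAFAAFAA

φ(YAFFAAAAFAAFAAFAA) expands symbol-by-symbol to YAF FAA A A FAA FAA FAA FAA A FAA FAA A FAA FAA A FAA FAA; joining the 17 pieces gives the next term.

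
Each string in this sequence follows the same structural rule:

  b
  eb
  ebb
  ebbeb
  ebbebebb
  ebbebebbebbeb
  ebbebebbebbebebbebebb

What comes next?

ebbebebbebbebebbebebbebbebebbebbeb

This is a Fibonacci-style word recurrence s(k) = s(k−1)·s(k−2): e.g. eb·b = ebb.
Continuing: ebbebebbebbebebbebebb · ebbebebbebbeb gives term 8.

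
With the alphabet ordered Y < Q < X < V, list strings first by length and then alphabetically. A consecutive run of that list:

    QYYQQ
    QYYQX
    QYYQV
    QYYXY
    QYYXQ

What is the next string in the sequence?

QYYXX

The successor of QYYXQ increments the rightmost position that isn't already V and resets every position after it to Y.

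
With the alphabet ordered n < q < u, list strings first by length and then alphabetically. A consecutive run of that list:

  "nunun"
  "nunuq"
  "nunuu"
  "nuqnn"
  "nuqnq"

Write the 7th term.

Stepping forward 2 times from nuqnq: nuqnq → nuqnu, then the target.

nuqqn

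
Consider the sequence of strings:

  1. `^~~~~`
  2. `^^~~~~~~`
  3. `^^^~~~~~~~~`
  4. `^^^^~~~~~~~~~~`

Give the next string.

^^^^^~~~~~~~~~~~~

Reading off run lengths: ^ runs 1, 2, 3, 4; ~ runs 4, 6, 8, 10 — each is linear in n, where the shown terms are n = 2, 3, 4, 5.
Setting n = 6 gives 5, 12 characters in each block.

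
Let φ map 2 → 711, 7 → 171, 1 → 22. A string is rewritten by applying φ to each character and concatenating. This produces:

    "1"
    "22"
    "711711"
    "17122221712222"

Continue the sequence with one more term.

22171227117117117112217122711711711711

Applying the rule to each of the 14 symbols of 17122221712222 gives the pieces 22 171 22 711 711 711 711 22 171 22 711 711 711 711, which concatenate to the answer.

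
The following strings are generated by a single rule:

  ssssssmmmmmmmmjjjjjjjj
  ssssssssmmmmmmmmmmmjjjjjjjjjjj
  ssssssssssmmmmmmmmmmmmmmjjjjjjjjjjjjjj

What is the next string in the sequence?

The n-th term is 2n s's then 3n-1 m's then 3n-1 j's, where the shown terms are n = 3, 4, 5.
For the next term, n = 6, so the run lengths are 12, 17, 17.

ssssssssssssmmmmmmmmmmmmmmmmmjjjjjjjjjjjjjjjjj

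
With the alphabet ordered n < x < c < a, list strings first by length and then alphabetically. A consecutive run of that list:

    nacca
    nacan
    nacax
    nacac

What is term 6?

Continuing the enumeration 2 steps past nacac: nacac → nacaa → (answer).

naann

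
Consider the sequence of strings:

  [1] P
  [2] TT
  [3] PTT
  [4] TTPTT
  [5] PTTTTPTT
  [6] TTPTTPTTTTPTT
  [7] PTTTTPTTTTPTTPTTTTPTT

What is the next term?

This is a Fibonacci-style word recurrence s(k) = s(k−2)·s(k−1): e.g. P·TT = PTT.
Continuing: TTPTTPTTTTPTT · PTTTTPTTTTPTTPTTTTPTT gives term 8.

TTPTTPTTTTPTTPTTTTPTTTTPTTPTTTTPTT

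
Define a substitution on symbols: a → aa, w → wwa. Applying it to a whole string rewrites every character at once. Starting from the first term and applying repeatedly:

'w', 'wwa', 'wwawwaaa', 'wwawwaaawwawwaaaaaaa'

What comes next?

Rewriting the 20 symbols of wwawwaaawwawwaaaaaaa one by one yields wwa wwa aa wwa wwa aa aa aa wwa wwa aa wwa wwa aa aa aa aa aa aa aa; concatenated:

wwawwaaawwawwaaaaaaawwawwaaawwawwaaaaaaaaaaaaaaa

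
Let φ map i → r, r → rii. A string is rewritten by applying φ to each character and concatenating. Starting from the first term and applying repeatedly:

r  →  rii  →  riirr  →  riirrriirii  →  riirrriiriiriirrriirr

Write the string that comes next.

Applying the rule to each of the 21 symbols of riirrriiriiriirrriirr gives the pieces rii r r rii rii rii r r rii r r rii r r rii rii rii r r rii rii, which concatenate to the answer.

riirrriiriiriirrriirrriirrriiriiriirrriirii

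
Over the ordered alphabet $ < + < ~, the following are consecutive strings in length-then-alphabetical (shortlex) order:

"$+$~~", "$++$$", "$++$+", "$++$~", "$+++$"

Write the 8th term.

$++~$

Advancing 3 positions from $+++$ through $+++$ → $++++ → $+++~ reaches term 8.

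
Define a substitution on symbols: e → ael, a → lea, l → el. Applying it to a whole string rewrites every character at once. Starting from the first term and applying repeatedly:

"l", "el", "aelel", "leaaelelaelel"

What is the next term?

elaellealeaaelelaelelleaaelelaelel

Replace each of the 13 characters of leaaelelaelel in place — el ael lea lea ael el ael el lea ael el ael el — and concatenate.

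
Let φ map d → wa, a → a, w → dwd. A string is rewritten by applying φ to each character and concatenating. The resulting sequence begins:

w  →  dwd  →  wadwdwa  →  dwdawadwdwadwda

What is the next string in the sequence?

wadwdwaadwdawadwdwadwdawadwdwaa

Applying the rule to each of the 15 symbols of dwdawadwdwadwda gives the pieces wa dwd wa a dwd a wa dwd wa dwd a wa dwd wa a, which concatenate to the answer.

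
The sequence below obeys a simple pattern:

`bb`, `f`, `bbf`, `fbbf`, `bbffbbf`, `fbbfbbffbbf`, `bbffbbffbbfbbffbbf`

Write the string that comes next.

fbbfbbffbbfbbffbbffbbfbbffbbf

This is a Fibonacci-style word recurrence s(k) = s(k−2)·s(k−1): e.g. bb·f = bbf.
So term 8 is fbbfbbffbbf·bbffbbffbbfbbffbbf.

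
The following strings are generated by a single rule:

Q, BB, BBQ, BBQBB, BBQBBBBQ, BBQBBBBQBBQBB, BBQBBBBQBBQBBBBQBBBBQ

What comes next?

BBQBBBBQBBQBBBBQBBBBQBBQBBBBQBBQBB

This is a Fibonacci-style word recurrence s(k) = s(k−1)·s(k−2): e.g. BB·Q = BBQ.
Continuing: BBQBBBBQBBQBBBBQBBBBQ · BBQBBBBQBBQBB gives term 8.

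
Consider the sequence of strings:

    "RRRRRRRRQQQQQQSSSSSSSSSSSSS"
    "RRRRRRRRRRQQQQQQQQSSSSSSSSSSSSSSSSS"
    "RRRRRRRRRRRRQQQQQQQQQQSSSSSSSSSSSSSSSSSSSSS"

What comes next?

Reading off run lengths: R runs 8, 10, 12; Q runs 6, 8, 10; S runs 13, 17, 21 — each is linear in n, where the shown terms are n = 3, 4, 5.
At n = 6 the blocks have lengths 14, 12, 25.

RRRRRRRRRRRRRRQQQQQQQQQQQQSSSSSSSSSSSSSSSSSSSSSSSSS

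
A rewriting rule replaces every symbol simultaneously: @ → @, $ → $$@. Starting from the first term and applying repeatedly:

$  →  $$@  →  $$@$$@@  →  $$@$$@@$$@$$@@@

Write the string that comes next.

Replace each of the 15 characters of $$@$$@@$$@$$@@@ in place — $$@ $$@ @ $$@ $$@ @ @ $$@ $$@ @ $$@ $$@ @ @ @ — and concatenate.

$$@$$@@$$@$$@@@$$@$$@@$$@$$@@@@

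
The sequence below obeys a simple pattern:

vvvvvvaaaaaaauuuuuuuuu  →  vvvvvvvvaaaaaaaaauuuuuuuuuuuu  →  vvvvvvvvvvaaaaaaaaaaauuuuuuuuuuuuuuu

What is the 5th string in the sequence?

The n-th term is 2n+2 v's then 2n+3 a's then 3n+3 u's, where the shown terms are n = 2, 3, 4.
Setting n = 6 gives 14, 15, 21 characters in each block.

vvvvvvvvvvvvvvaaaaaaaaaaaaaaauuuuuuuuuuuuuuuuuuuuu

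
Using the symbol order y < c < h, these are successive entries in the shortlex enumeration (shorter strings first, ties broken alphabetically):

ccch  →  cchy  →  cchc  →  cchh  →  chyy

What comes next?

The successor of chyy increments the rightmost position that isn't already h and resets every position after it to y.

chyc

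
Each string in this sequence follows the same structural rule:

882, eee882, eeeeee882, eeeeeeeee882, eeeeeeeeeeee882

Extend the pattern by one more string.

eeeeeeeeeeeeeee882

The strings grow by a fixed prefix eee each time.
One more step from eeeeeeeeeeee882 gives the answer.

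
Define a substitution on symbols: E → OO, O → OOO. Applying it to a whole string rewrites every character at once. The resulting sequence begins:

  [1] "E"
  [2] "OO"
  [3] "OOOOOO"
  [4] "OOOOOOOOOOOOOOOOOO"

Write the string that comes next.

Applying the rule to each of the 18 symbols of OOOOOOOOOOOOOOOOOO gives the pieces OOO OOO OOO OOO OOO OOO OOO OOO OOO OOO OOO OOO OOO OOO OOO OOO OOO OOO, which concatenate to the answer.

OOOOOOOOOOOOOOOOOOOOOOOOOOOOOOOOOOOOOOOOOOOOOOOOOOOOOO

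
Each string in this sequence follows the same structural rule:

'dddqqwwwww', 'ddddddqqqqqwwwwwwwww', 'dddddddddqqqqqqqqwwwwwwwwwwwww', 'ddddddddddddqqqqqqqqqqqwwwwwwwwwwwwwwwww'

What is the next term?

dddddddddddddddqqqqqqqqqqqqqqwwwwwwwwwwwwwwwwwwwww

Reading off run lengths: d runs 3, 6, 9, 12; q runs 2, 5, 8, 11; w runs 5, 9, 13, 17 — each is linear in n (n = 1, 2, …).
At n = 5 the blocks have lengths 15, 14, 21.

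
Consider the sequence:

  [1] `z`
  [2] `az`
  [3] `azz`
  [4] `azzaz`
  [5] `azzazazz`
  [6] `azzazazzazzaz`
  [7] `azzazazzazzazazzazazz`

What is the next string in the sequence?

From term 3 onward, concatenate the last term with the second-to-last: az·z = azz, azz·az = azzaz, …
So term 8 is azzazazzazzazazzazazz·azzazazzazzaz.

azzazazzazzazazzazazzazzazazzazzaz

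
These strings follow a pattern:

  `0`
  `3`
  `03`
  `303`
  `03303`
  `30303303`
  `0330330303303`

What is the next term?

This is a Fibonacci-style word recurrence s(k) = s(k−2)·s(k−1): e.g. 0·3 = 03.
Continuing: 30303303 · 0330330303303 gives term 8.

303033030330330303303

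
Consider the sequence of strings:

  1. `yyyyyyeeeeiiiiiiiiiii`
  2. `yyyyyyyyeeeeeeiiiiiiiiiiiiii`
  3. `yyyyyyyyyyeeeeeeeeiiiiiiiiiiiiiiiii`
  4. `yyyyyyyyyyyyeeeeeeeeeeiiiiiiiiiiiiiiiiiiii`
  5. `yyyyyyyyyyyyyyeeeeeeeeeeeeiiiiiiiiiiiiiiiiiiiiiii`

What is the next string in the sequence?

yyyyyyyyyyyyyyyyeeeeeeeeeeeeeeiiiiiiiiiiiiiiiiiiiiiiiiii

Each string has the form y^{2n} e^{2n-2} i^{3n+2}, where the shown terms are n = 3, 4, 5, 6, 7.
For the next term, n = 8, so the run lengths are 16, 14, 26.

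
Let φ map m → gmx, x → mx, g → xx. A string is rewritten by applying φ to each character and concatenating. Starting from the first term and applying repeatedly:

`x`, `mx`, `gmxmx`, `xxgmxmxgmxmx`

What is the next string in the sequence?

mxmxxxgmxmxgmxmxxxgmxmxgmxmx

Rewriting each symbol of xxgmxmxgmxmx: x→mx, x→mx, g→xx, m→gmx, x→mx, m→gmx, x→mx, g→xx, m→gmx, x→mx, m→gmx, x→mx, which concatenates to mx mx xx gmx mx gmx mx xx gmx mx gmx mx.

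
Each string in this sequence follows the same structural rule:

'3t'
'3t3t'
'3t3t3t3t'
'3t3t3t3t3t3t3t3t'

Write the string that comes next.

Each string is two copies of the previous one concatenated.
One more doubling of 3t3t3t3t3t3t3t3t gives the answer.

3t3t3t3t3t3t3t3t3t3t3t3t3t3t3t3t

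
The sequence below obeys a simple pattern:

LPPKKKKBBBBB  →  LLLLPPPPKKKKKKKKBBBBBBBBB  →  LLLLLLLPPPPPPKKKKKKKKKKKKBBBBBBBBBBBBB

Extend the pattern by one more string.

LLLLLLLLLLPPPPPPPPKKKKKKKKKKKKKKKKBBBBBBBBBBBBBBBBB

The n-th term is 3n-2 L's then 2n P's then 4n K's then 4n+1 B's (n = 1, 2, …).
For the next term, n = 4, so the run lengths are 10, 8, 16, 17.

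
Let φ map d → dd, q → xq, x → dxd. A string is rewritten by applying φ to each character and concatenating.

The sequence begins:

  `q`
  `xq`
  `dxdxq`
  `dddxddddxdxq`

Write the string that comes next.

Rewriting each symbol of dddxddddxdxq: d→dd, d→dd, d→dd, x→dxd, d→dd, d→dd, d→dd, d→dd, x→dxd, d→dd, x→dxd, q→xq, which concatenates to dd dd dd dxd dd dd dd dd dxd dd dxd xq.

dddddddxddddddddddxddddxdxq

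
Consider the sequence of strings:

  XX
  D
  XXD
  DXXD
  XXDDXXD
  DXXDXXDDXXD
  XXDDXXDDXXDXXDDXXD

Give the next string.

DXXDXXDDXXDXXDDXXDDXXDXXDDXXD

Each term (from the third on) is the two preceding terms concatenated in order: term 3 = XX·D = XXD.
Continuing: DXXDXXDDXXD · XXDDXXDDXXDXXDDXXD gives term 8.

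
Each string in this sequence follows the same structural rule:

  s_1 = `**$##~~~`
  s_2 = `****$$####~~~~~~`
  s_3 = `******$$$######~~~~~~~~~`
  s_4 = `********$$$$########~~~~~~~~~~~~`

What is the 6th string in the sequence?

************$$$$$$############~~~~~~~~~~~~~~~~~~

The n-th term is 2n *'s then n $'s then 2n #'s then 3n ~'s (n = 1, 2, …).
At n = 6 the blocks have lengths 12, 6, 12, 18.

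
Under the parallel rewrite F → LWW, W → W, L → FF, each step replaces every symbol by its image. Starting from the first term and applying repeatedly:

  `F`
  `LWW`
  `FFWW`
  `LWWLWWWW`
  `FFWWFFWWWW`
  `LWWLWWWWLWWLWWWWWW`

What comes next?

φ(LWWLWWWWLWWLWWWWWW) expands symbol-by-symbol to FF W W FF W W W W FF W W FF W W W W W W; joining the 18 pieces gives the next term.

FFWWFFWWWWFFWWFFWWWWWW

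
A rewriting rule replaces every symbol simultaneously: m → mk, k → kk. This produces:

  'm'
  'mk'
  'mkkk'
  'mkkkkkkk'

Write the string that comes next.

Apply φ to mkkkkkkk symbol by symbol: m→mk, k→kk, k→kk, k→kk, k→kk, k→kk, k→kk, k→kk; joined: mk kk kk kk kk kk kk kk.

mkkkkkkkkkkkkkkk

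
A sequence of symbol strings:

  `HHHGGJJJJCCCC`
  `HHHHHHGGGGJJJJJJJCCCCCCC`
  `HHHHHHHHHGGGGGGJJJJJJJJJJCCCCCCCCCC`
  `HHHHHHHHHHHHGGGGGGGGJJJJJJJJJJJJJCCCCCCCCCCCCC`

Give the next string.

The n-th term is 3n H's then 2n G's then 3n+1 J's then 3n+1 C's (n = 1, 2, …).
For the next term, n = 5, so the run lengths are 15, 10, 16, 16.

HHHHHHHHHHHHHHHGGGGGGGGGGJJJJJJJJJJJJJJJJCCCCCCCCCCCCCCCC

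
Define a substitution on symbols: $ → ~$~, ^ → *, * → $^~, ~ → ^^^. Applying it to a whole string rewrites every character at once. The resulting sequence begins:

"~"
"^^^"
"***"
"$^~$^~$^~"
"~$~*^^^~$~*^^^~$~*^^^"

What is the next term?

Replace each of the 21 characters of ~$~*^^^~$~*^^^~$~*^^^ in place — ^^^ ~$~ ^^^ $^~ * * * ^^^ ~$~ ^^^ $^~ * * * ^^^ ~$~ ^^^ $^~ * * * — and concatenate.

^^^~$~^^^$^~***^^^~$~^^^$^~***^^^~$~^^^$^~***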